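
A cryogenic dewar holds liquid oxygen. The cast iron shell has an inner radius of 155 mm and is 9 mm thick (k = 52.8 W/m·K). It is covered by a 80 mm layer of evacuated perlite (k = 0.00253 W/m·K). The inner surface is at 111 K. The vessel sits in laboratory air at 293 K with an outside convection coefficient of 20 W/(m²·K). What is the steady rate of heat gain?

Radial (spherical) resistances in series:
R_cast iron shell = (1/0.155 − 1/0.164)/(4π×52.8) = 5.336×10^-4 K/W
R_evacuated perlite = (1/0.164 − 1/0.244)/(4π×0.00253) = 62.88 K/W
R_outer film = 1/(h·4πr_o²) = 1/(20×4π×0.244²) = 0.06683 K/W
R_total = 62.95 K/W
Q = ΔT/R_total = 182/62.95

Q ≈ 2.89 W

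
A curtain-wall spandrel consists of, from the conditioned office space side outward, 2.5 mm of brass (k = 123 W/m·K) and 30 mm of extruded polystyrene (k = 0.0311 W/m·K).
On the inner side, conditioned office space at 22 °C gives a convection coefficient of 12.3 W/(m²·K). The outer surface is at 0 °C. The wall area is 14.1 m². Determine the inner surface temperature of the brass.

Model the wall as resistances in series:
R_inner film = 1/(h_i·A) = 1/(12.3×14.1) = 0.005766 K/W
R_brass = L/(kA) = 0.0025/(123×14.1) = 1.442×10^-6 K/W
R_extruded polystyrene = L/(kA) = 0.03/(0.0311×14.1) = 0.06841 K/W
R_total = 0.07418 K/W;  Q = ΔT/R_total = 22/0.07418 = 296.6 W
T_interface = T_inner − Q·ΣR(inner→interface) = 22 − 297×0.005766

T ≈ 20.3 °C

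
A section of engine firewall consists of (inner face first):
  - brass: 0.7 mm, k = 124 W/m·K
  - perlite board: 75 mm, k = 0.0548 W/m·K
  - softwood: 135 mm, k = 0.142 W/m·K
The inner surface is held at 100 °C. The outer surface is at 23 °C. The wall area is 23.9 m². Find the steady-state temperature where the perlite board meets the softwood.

Model the wall as resistances in series:
R_brass = L/(kA) = 0.0007/(124×23.9) = 2.362×10^-7 K/W
R_perlite board = L/(kA) = 0.075/(0.0548×23.9) = 0.05726 K/W
R_softwood = L/(kA) = 0.135/(0.142×23.9) = 0.03978 K/W
R_total = 0.09704 K/W;  Q = ΔT/R_total = 77/0.09704 = 793.5 W
T_interface = T_inner − Q·ΣR(inner→interface) = 100 − 793×0.05726

T ≈ 54.6 °C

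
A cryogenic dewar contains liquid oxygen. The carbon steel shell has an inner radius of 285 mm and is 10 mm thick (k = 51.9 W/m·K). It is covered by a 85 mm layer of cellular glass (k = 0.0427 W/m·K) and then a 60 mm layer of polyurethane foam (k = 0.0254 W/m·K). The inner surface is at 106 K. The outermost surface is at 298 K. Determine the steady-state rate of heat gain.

Spherical conduction: R = (1/r_in − 1/r_out)/(4πk) per layer; series-sum.
R_carbon steel shell = (1/0.285 − 1/0.295)/(4π×51.9) = 1.824×10^-4 K/W
R_cellular glass = (1/0.295 − 1/0.38)/(4π×0.0427) = 1.413 K/W
R_polyurethane foam = (1/0.38 − 1/0.44)/(4π×0.0254) = 1.124 K/W
R_total = 2.538 K/W
Q = ΔT/R_total = 192/2.538

Q ≈ 75.7 W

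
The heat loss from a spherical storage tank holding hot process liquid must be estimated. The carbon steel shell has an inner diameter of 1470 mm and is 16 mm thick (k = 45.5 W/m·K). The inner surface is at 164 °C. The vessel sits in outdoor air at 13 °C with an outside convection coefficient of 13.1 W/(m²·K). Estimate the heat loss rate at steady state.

Each spherical layer contributes R = (1/r_i − 1/r_o)/(4πk):
R_carbon steel shell = (1/0.735 − 1/0.751)/(4π×45.5) = 5.07×10^-5 K/W
R_outer film = 1/(h·4πr_o²) = 1/(13.1×4π×0.751²) = 0.01077 K/W
R_total = 0.01082 K/W
Q = ΔT/R_total = 151/0.01082

Q ≈ 14000 W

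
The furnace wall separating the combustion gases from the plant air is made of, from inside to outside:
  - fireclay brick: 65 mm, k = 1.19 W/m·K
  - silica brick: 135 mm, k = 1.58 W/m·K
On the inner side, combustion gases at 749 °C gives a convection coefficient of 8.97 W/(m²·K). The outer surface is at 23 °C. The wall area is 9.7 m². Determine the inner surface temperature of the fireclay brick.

Series thermal resistances:
R_inner film = 1/(h_i·A) = 1/(8.97×9.7) = 0.01149 K/W
R_fireclay brick = L/(kA) = 0.065/(1.19×9.7) = 0.005631 K/W
R_silica brick = L/(kA) = 0.135/(1.58×9.7) = 0.008809 K/W
R_total = 0.02593 K/W;  Q = ΔT/R_total = 726/0.02593 = 28000 W
T_interface = T_inner − Q·ΣR(inner→interface) = 749 − 28000×0.01149

T ≈ 427 °C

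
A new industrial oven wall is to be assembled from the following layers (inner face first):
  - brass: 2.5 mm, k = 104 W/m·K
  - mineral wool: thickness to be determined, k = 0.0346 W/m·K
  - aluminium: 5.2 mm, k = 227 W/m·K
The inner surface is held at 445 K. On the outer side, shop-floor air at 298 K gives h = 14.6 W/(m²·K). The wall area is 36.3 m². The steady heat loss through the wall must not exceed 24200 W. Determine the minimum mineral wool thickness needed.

Thermal resistances in series:
R_brass = L/(kA) = 0.0025/(104×36.3) = 6.622×10^-7 K/W
R_aluminium = L/(kA) = 0.0052/(227×36.3) = 6.311×10^-7 K/W
R_outer film = 1/(h_o·A) = 1/(14.6×36.3) = 0.001887 K/W
Sum of the known resistances R_other = 0.001888 K/W
Required total resistance R_tot = ΔT/Q_allow = 147/24200 = 0.006074 K/W
R_mineral wool = R_tot − R_other = 0.004186 K/W
L = R·k·A = 0.004186×0.0346×36.3

L ≈ 5.26 mm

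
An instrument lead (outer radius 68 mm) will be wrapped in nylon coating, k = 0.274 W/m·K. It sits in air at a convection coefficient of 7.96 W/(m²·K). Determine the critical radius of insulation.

r_cr ≈ 34.4 mm

For a cylinder r_cr = k/h = 0.274/7.96
r_cr = 34.4 mm; since the bare radius (68 mm) is above r_cr, any added insulation will reduce heat loss.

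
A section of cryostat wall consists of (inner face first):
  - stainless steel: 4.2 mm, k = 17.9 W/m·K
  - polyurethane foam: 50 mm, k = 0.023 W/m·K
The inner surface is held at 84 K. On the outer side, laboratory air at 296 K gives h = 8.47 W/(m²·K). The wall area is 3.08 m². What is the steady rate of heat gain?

Q ≈ 285 W

Model the wall as resistances in series:
R_stainless steel = L/(kA) = 0.0042/(17.9×3.08) = 7.618×10^-5 K/W
R_polyurethane foam = L/(kA) = 0.05/(0.023×3.08) = 0.7058 K/W
R_outer film = 1/(h_o·A) = 1/(8.47×3.08) = 0.03833 K/W
R_total = 0.7442 K/W
Q = ΔT / R_total = 212 / 0.7442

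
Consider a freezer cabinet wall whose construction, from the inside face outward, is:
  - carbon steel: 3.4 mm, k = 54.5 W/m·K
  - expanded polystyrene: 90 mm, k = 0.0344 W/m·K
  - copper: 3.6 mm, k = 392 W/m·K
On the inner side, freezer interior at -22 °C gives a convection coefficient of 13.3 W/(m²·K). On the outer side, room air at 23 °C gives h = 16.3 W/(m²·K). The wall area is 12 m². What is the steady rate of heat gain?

Series thermal resistances:
R_inner film = 1/(h_i·A) = 1/(13.3×12) = 0.006266 K/W
R_carbon steel = L/(kA) = 0.0034/(54.5×12) = 5.199×10^-6 K/W
R_expanded polystyrene = L/(kA) = 0.09/(0.0344×12) = 0.218 K/W
R_copper = L/(kA) = 0.0036/(392×12) = 7.653×10^-7 K/W
R_outer film = 1/(h_o·A) = 1/(16.3×12) = 0.005112 K/W
R_total = 0.2294 K/W
Q = ΔT / R_total = 45 / 0.2294

Q ≈ 196 W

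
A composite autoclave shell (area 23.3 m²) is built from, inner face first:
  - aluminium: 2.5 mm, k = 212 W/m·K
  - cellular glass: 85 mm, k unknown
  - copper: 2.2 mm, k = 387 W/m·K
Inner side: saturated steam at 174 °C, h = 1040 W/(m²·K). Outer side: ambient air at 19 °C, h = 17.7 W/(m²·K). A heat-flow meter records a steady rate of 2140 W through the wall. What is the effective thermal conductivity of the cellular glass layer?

Treating each layer as a thermal resistance in series:
R_inner film = 1/(h_i·A) = 1/(1040×23.3) = 4.127×10^-5 K/W
R_aluminium = L/(kA) = 0.0025/(212×23.3) = 5.061×10^-7 K/W
R_copper = L/(kA) = 0.0022/(387×23.3) = 2.44×10^-7 K/W
R_outer film = 1/(h_o·A) = 1/(17.7×23.3) = 0.002425 K/W
Sum of known resistances R_other = 0.002467 K/W
Total R = ΔT/Q = 155/2140 = 0.07243 K/W
R_cellular glass = R_total − R_other = 0.06996 K/W
k = L/(R·A) = 0.085/(0.06996×23.3)

k ≈ 0.0521 W/(m·K)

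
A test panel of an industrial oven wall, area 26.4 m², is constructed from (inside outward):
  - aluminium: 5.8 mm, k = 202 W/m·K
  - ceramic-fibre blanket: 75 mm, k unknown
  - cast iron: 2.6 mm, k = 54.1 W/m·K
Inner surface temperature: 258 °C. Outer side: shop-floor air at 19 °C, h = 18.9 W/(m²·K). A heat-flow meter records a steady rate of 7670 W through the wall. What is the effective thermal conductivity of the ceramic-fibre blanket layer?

Model the wall as resistances in series:
R_aluminium = L/(kA) = 0.0058/(202×26.4) = 1.088×10^-6 K/W
R_cast iron = L/(kA) = 0.0026/(54.1×26.4) = 1.82×10^-6 K/W
R_outer film = 1/(h_o·A) = 1/(18.9×26.4) = 0.002004 K/W
Sum of known resistances R_other = 0.002007 K/W
Total R = ΔT/Q = 239/7670 = 0.03116 K/W
R_ceramic-fibre blanket = R_total − R_other = 0.02915 K/W
k = L/(R·A) = 0.075/(0.02915×26.4)

k ≈ 0.0974 W/(m·K)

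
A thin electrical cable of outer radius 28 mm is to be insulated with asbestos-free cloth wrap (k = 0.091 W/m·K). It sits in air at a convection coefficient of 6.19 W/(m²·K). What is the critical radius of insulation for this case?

r_cr ≈ 14.7 mm

For a cylinder r_cr = k/h = 0.091/6.19
r_cr = 14.7 mm; since the bare radius (28 mm) is above r_cr, any added insulation will reduce heat loss.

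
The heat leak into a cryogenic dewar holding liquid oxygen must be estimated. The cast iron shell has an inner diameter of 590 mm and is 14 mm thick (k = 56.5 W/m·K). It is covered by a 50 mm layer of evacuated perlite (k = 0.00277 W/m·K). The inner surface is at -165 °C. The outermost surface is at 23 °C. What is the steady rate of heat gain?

Q ≈ 14.5 W

Each spherical layer contributes R = (1/r_i − 1/r_o)/(4πk):
R_cast iron shell = (1/0.295 − 1/0.309)/(4π×56.5) = 2.163×10^-4 K/W
R_evacuated perlite = (1/0.309 − 1/0.359)/(4π×0.00277) = 12.95 K/W
R_total = 12.95 K/W
Q = ΔT/R_total = 188/12.95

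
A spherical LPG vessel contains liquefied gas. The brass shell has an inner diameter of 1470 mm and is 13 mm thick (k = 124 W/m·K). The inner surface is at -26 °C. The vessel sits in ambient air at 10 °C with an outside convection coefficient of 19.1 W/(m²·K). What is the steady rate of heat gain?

For a spherical shell R = (1/r₁ − 1/r₂)/(4πk); film R = 1/(h·4πr²). In series:
R_brass shell = (1/0.735 − 1/0.748)/(4π×124) = 1.517×10^-5 K/W
R_outer film = 1/(h·4πr_o²) = 1/(19.1×4π×0.748²) = 0.007447 K/W
R_total = 0.007462 K/W
Q = ΔT/R_total = 36/0.007462

Q ≈ 4820 W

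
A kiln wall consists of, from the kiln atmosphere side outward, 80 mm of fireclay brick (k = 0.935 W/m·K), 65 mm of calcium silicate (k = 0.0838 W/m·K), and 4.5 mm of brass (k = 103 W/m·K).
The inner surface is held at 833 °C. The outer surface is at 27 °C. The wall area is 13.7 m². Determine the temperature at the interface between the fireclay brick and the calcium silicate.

Model the wall as resistances in series:
R_fireclay brick = L/(kA) = 0.08/(0.935×13.7) = 0.006245 K/W
R_calcium silicate = L/(kA) = 0.065/(0.0838×13.7) = 0.05662 K/W
R_brass = L/(kA) = 0.0045/(103×13.7) = 3.189×10^-6 K/W
R_total = 0.06287 K/W;  Q = ΔT/R_total = 806/0.06287 = 12820 W
T_interface = T_inner − Q·ΣR(inner→interface) = 833 − 12800×0.006245

T ≈ 753 °C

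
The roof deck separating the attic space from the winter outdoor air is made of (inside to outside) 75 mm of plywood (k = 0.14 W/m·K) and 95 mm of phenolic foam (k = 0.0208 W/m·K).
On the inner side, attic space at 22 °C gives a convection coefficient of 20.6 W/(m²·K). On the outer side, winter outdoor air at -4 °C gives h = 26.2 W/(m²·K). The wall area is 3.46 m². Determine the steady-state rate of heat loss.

Thermal resistances in series:
R_inner film = 1/(h_i·A) = 1/(20.6×3.46) = 0.01403 K/W
R_plywood = L/(kA) = 0.075/(0.14×3.46) = 0.1548 K/W
R_phenolic foam = L/(kA) = 0.095/(0.0208×3.46) = 1.32 K/W
R_outer film = 1/(h_o·A) = 1/(26.2×3.46) = 0.01103 K/W
R_total = 1.5 K/W
Q = ΔT / R_total = 26 / 1.5

Q ≈ 17.3 W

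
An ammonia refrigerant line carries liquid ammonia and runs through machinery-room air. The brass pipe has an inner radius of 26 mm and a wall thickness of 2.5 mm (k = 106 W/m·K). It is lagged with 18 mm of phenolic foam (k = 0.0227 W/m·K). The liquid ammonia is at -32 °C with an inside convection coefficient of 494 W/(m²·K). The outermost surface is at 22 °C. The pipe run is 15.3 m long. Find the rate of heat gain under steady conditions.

For a radial system each layer contributes R = ln(r_out/r_in)/(2πkL); films add R = 1/(hA).
R_inner film = 1/(h_i·2πr₁L) = 1/(494×2π×0.026×15.3) = 8.099×10^-4 K/W
R_brass pipe wall = ln(28.5/26)/(2π×106×15.3) = 9.01×10^-6 K/W
R_phenolic foam = ln(46.5/28.5)/(2π×0.0227×15.3) = 0.2243 K/W
R_total = 0.2252 K/W
Q = ΔT/R_total = 54/0.2252

Q ≈ 240 W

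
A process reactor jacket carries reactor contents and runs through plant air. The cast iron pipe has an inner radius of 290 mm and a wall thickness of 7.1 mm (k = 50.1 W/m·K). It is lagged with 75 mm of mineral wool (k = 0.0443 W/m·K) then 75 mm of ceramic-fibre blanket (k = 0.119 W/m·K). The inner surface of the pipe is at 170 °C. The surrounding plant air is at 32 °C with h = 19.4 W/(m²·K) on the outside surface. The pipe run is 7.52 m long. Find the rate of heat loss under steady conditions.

Q ≈ 967 W

Per-layer cylindrical resistances, series-summed:
R_cast iron pipe wall = ln(297.1/290)/(2π×50.1×7.52) = 1.022×10^-5 K/W
R_mineral wool = ln(372.1/297.1)/(2π×0.0443×7.52) = 0.1075 K/W
R_ceramic-fibre blanket = ln(447.1/372.1)/(2π×0.119×7.52) = 0.03266 K/W
R_outer film = 1/(h_o·2πr_oL) = 1/(19.4×2π×0.4471×7.52) = 0.00244 K/W
R_total = 0.1426 K/W
Q = ΔT/R_total = 138/0.1426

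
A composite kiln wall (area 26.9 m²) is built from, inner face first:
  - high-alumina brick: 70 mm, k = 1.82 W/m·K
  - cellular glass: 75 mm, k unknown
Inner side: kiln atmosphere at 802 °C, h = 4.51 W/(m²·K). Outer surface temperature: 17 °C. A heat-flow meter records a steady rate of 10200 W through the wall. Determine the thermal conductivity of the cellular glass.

Thermal resistances in series:
R_inner film = 1/(h_i·A) = 1/(4.51×26.9) = 0.008243 K/W
R_high-alumina brick = L/(kA) = 0.07/(1.82×26.9) = 0.00143 K/W
Sum of known resistances R_other = 0.009673 K/W
Total R = ΔT/Q = 785/10200 = 0.07696 K/W
R_cellular glass = R_total − R_other = 0.06729 K/W
k = L/(R·A) = 0.075/(0.06729×26.9)

k ≈ 0.0414 W/(m·K)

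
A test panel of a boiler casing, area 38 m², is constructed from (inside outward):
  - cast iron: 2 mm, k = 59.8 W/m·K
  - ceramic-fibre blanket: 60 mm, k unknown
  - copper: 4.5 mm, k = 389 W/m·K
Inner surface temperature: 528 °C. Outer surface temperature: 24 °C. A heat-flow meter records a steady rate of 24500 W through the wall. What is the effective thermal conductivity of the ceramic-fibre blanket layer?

Model the wall as resistances in series:
R_cast iron = L/(kA) = 0.002/(59.8×38) = 8.801×10^-7 K/W
R_copper = L/(kA) = 0.0045/(389×38) = 3.044×10^-7 K/W
Sum of known resistances R_other = 1.185×10^-6 K/W
Total R = ΔT/Q = 504/24500 = 0.02057 K/W
R_ceramic-fibre blanket = R_total − R_other = 0.02057 K/W
k = L/(R·A) = 0.06/(0.02057×38)

k ≈ 0.0768 W/(m·K)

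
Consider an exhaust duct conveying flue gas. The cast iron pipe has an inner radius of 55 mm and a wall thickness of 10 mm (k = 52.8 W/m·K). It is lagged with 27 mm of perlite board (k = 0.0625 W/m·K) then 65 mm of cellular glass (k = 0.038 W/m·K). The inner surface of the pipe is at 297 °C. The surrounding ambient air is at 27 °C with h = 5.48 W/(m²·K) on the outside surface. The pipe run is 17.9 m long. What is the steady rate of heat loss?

Q ≈ 1460 W

Radial resistances (cylindrical: R_cond = ln(r_o/r_i)/(2πkL), R_conv = 1/(h·2πrL)):
R_cast iron pipe wall = ln(65/55)/(2π×52.8×17.9) = 2.813×10^-5 K/W
R_perlite board = ln(92/65)/(2π×0.0625×17.9) = 0.04942 K/W
R_cellular glass = ln(157/92)/(2π×0.038×17.9) = 0.1251 K/W
R_outer film = 1/(h_o·2πr_oL) = 1/(5.48×2π×0.157×17.9) = 0.01033 K/W
R_total = 0.1848 K/W
Q = ΔT/R_total = 270/0.1848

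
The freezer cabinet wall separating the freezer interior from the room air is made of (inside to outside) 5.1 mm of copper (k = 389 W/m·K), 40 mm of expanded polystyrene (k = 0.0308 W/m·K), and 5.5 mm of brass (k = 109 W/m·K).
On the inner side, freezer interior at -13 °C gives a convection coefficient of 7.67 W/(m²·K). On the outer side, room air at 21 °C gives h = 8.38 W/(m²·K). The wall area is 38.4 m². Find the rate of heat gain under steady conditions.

Q ≈ 843 W

Using the resistance-network approach (series):
R_inner film = 1/(h_i·A) = 1/(7.67×38.4) = 0.003395 K/W
R_copper = L/(kA) = 0.0051/(389×38.4) = 3.414×10^-7 K/W
R_expanded polystyrene = L/(kA) = 0.04/(0.0308×38.4) = 0.03382 K/W
R_brass = L/(kA) = 0.0055/(109×38.4) = 1.314×10^-6 K/W
R_outer film = 1/(h_o·A) = 1/(8.38×38.4) = 0.003108 K/W
R_total = 0.04032 K/W
Q = ΔT / R_total = 34 / 0.04032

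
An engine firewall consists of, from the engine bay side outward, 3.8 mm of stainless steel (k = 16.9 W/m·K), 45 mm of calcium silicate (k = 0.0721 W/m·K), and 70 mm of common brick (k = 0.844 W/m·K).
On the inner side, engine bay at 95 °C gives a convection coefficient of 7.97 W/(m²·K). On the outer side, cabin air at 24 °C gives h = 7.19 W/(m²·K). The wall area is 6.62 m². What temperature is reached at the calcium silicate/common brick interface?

Using the resistance-network approach (series):
R_inner film = 1/(h_i·A) = 1/(7.97×6.62) = 0.01895 K/W
R_stainless steel = L/(kA) = 0.0038/(16.9×6.62) = 3.397×10^-5 K/W
R_calcium silicate = L/(kA) = 0.045/(0.0721×6.62) = 0.09428 K/W
R_common brick = L/(kA) = 0.07/(0.844×6.62) = 0.01253 K/W
R_outer film = 1/(h_o·A) = 1/(7.19×6.62) = 0.02101 K/W
R_total = 0.1468 K/W;  Q = ΔT/R_total = 71/0.1468 = 483.6 W
T_interface = T_inner − Q·ΣR(inner→interface) = 95 − 484×0.1133

T ≈ 40.2 °C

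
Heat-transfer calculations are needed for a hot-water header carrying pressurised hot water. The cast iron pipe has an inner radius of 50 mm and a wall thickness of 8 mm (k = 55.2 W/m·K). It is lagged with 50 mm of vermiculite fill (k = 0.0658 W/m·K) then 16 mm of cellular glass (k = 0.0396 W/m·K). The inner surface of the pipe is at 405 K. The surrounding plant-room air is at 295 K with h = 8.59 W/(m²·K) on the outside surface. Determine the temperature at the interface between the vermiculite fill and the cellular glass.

T ≈ 330 K

For a radial system each layer contributes R = ln(r_out/r_in)/(2πkL); films add R = 1/(hA).
R_cast iron pipe wall = ln(58/50)/(2π×55.2×1) = 4.279×10^-4 K/W
R_vermiculite fill = ln(108/58)/(2π×0.0658×1) = 1.504 K/W
R_cellular glass = ln(124/108)/(2π×0.0396×1) = 0.5552 K/W
R_outer film = 1/(h_o·2πr_oL) = 1/(8.59×2π×0.124×1) = 0.1494 K/W
R_total = 2.209 K/W
Q = ΔT/R_total = 110/2.209
Q = 49.8 W/m
T_interface = T_inner − Q·ΣR(inner→interface) = 405 − 49.8×1.504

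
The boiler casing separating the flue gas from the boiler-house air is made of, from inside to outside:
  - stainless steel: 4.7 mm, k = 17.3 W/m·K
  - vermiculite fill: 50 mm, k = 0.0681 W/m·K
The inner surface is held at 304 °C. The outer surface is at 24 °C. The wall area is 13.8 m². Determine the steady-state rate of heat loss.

Series thermal resistances:
R_stainless steel = L/(kA) = 0.0047/(17.3×13.8) = 1.969×10^-5 K/W
R_vermiculite fill = L/(kA) = 0.05/(0.0681×13.8) = 0.0532 K/W
R_total = 0.05322 K/W
Q = ΔT / R_total = 280 / 0.05322

Q ≈ 5260 W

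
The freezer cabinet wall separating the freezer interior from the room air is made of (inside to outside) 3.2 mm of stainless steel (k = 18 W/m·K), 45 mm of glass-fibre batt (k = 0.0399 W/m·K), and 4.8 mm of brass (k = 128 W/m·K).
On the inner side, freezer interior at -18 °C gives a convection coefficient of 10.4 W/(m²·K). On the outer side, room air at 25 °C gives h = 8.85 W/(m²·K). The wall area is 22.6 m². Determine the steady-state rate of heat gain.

Q ≈ 727 W

Using the resistance-network approach (series):
R_inner film = 1/(h_i·A) = 1/(10.4×22.6) = 0.004255 K/W
R_stainless steel = L/(kA) = 0.0032/(18×22.6) = 7.866×10^-6 K/W
R_glass-fibre batt = L/(kA) = 0.045/(0.0399×22.6) = 0.0499 K/W
R_brass = L/(kA) = 0.0048/(128×22.6) = 1.659×10^-6 K/W
R_outer film = 1/(h_o·A) = 1/(8.85×22.6) = 0.005 K/W
R_total = 0.05917 K/W
Q = ΔT / R_total = 43 / 0.05917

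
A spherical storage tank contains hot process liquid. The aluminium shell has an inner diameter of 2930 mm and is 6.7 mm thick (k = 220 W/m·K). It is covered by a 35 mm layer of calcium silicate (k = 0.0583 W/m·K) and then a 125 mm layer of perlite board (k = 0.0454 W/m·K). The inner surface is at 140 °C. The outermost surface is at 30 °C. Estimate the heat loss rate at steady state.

Q ≈ 994 W

For a spherical shell R = (1/r₁ − 1/r₂)/(4πk); film R = 1/(h·4πr²). In series:
R_aluminium shell = (1/1.465 − 1/1.4717)/(4π×220) = 1.124×10^-6 K/W
R_calcium silicate = (1/1.4717 − 1/1.5067)/(4π×0.0583) = 0.02154 K/W
R_perlite board = (1/1.5067 − 1/1.6317)/(4π×0.0454) = 0.08912 K/W
R_total = 0.1107 K/W
Q = ΔT/R_total = 110/0.1107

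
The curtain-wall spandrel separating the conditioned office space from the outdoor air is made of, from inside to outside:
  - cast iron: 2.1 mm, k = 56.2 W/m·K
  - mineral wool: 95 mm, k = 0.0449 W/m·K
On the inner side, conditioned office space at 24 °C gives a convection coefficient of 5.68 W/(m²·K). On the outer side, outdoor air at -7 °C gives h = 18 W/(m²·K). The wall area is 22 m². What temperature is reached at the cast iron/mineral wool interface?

Thermal resistances in series:
R_inner film = 1/(h_i·A) = 1/(5.68×22) = 0.008003 K/W
R_cast iron = L/(kA) = 0.0021/(56.2×22) = 1.698×10^-6 K/W
R_mineral wool = L/(kA) = 0.095/(0.0449×22) = 0.09617 K/W
R_outer film = 1/(h_o·A) = 1/(18×22) = 0.002525 K/W
R_total = 0.1067 K/W;  Q = ΔT/R_total = 31/0.1067 = 290.5 W
T_interface = T_inner − Q·ΣR(inner→interface) = 24 − 291×0.008004

T ≈ 21.7 °C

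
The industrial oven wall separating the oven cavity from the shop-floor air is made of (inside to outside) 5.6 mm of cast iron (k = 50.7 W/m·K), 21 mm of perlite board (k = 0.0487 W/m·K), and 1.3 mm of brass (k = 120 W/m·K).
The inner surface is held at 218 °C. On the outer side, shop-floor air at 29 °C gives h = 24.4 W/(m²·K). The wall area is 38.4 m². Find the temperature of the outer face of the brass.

T ≈ 45.4 °C

Thermal resistances in series:
R_cast iron = L/(kA) = 0.0056/(50.7×38.4) = 2.876×10^-6 K/W
R_perlite board = L/(kA) = 0.021/(0.0487×38.4) = 0.01123 K/W
R_brass = L/(kA) = 0.0013/(120×38.4) = 2.821×10^-7 K/W
R_outer film = 1/(h_o·A) = 1/(24.4×38.4) = 0.001067 K/W
R_total = 0.0123 K/W;  Q = ΔT/R_total = 189/0.0123 = 15370 W
T_interface = T_inner − Q·ΣR(inner→interface) = 218 − 15400×0.01123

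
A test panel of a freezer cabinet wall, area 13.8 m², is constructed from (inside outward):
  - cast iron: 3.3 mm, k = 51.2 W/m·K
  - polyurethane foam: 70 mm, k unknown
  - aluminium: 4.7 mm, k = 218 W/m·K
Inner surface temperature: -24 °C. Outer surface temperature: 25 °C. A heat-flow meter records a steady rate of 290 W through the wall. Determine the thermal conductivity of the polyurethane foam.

k ≈ 0.03 W/(m·K)

Model the wall as resistances in series:
R_cast iron = L/(kA) = 0.0033/(51.2×13.8) = 4.671×10^-6 K/W
R_aluminium = L/(kA) = 0.0047/(218×13.8) = 1.562×10^-6 K/W
Sum of known resistances R_other = 6.233×10^-6 K/W
Total R = ΔT/Q = 49/290 = 0.169 K/W
R_polyurethane foam = R_total − R_other = 0.169 K/W
k = L/(R·A) = 0.07/(0.169×13.8)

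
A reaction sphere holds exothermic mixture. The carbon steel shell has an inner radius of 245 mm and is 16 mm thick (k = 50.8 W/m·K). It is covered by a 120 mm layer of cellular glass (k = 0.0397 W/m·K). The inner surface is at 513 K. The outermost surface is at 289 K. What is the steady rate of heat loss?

Each spherical layer contributes R = (1/r_i − 1/r_o)/(4πk):
R_carbon steel shell = (1/0.245 − 1/0.261)/(4π×50.8) = 3.92×10^-4 K/W
R_cellular glass = (1/0.261 − 1/0.381)/(4π×0.0397) = 2.419 K/W
R_total = 2.419 K/W
Q = ΔT/R_total = 224/2.419

Q ≈ 92.6 W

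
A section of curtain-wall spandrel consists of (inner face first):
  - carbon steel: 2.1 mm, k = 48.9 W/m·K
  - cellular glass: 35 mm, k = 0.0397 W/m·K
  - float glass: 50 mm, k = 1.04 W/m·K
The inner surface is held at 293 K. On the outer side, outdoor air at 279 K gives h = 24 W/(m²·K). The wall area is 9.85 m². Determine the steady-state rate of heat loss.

Q ≈ 142 W

Model the wall as resistances in series:
R_carbon steel = L/(kA) = 0.0021/(48.9×9.85) = 4.36×10^-6 K/W
R_cellular glass = L/(kA) = 0.035/(0.0397×9.85) = 0.0895 K/W
R_float glass = L/(kA) = 0.05/(1.04×9.85) = 0.004881 K/W
R_outer film = 1/(h_o·A) = 1/(24×9.85) = 0.00423 K/W
R_total = 0.09862 K/W
Q = ΔT / R_total = 14 / 0.09862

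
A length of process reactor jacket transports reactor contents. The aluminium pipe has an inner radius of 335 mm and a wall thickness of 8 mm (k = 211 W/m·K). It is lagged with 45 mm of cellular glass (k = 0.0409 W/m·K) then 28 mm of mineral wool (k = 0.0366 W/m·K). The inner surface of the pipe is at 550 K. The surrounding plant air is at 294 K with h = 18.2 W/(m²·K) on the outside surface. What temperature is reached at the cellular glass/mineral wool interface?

Radial resistances (cylindrical: R_cond = ln(r_o/r_i)/(2πkL), R_conv = 1/(h·2πrL)):
R_aluminium pipe wall = ln(343/335)/(2π×211×1) = 1.78×10^-5 K/W
R_cellular glass = ln(388/343)/(2π×0.0409×1) = 0.4797 K/W
R_mineral wool = ln(416/388)/(2π×0.0366×1) = 0.303 K/W
R_outer film = 1/(h_o·2πr_oL) = 1/(18.2×2π×0.416×1) = 0.02102 K/W
R_total = 0.8037 K/W
Q = ΔT/R_total = 256/0.8037
Q = 319 W/m
T_interface = T_inner − Q·ΣR(inner→interface) = 550 − 319×0.4797

T ≈ 397 K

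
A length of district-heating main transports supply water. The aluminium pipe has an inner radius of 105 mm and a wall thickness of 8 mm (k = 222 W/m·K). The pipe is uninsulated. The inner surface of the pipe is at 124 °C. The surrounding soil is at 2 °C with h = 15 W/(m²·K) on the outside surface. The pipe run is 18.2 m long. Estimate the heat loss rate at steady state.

Q ≈ 23600 W

Per-layer cylindrical resistances, series-summed:
R_aluminium pipe wall = ln(113/105)/(2π×222×18.2) = 2.892×10^-6 K/W
R_outer film = 1/(h_o·2πr_oL) = 1/(15×2π×0.113×18.2) = 0.005159 K/W
R_total = 0.005162 K/W
Q = ΔT/R_total = 122/0.005162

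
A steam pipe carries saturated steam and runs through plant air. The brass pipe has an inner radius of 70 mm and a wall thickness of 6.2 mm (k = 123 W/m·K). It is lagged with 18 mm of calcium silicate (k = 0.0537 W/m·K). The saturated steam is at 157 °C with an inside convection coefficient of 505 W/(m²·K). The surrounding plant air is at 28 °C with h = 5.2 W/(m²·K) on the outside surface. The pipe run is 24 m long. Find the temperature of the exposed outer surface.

Treating each annulus and film as a series resistance:
R_inner film = 1/(h_i·2πr₁L) = 1/(505×2π×0.07×24) = 1.876×10^-4 K/W
R_brass pipe wall = ln(76.2/70)/(2π×123×24) = 4.576×10^-6 K/W
R_calcium silicate = ln(94.2/76.2)/(2π×0.0537×24) = 0.02619 K/W
R_outer film = 1/(h_o·2πr_oL) = 1/(5.2×2π×0.0942×24) = 0.01354 K/W
R_total = 0.03992 K/W
Q = ΔT/R_total = 129/0.03992
Q = 3230 W
T_interface = T_inner − Q·ΣR(inner→interface) = 157 − 3230×0.02638

T ≈ 71.8 °C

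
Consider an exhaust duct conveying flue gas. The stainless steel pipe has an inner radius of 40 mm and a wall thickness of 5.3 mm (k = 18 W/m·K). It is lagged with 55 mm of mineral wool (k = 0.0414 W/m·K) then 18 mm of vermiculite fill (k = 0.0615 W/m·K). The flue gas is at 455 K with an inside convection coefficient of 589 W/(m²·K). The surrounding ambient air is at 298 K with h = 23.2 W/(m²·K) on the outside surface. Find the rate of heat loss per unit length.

q′ ≈ 44.2 W/m

Per-layer cylindrical resistances, series-summed:
R_inner film = 1/(h_i·2πr₁L) = 1/(589×2π×0.04×1) = 0.006755 K/W
R_stainless steel pipe wall = ln(45.3/40)/(2π×18×1) = 0.0011 K/W
R_mineral wool = ln(100.3/45.3)/(2π×0.0414×1) = 3.056 K/W
R_vermiculite fill = ln(118.3/100.3)/(2π×0.0615×1) = 0.4272 K/W
R_outer film = 1/(h_o·2πr_oL) = 1/(23.2×2π×0.1183×1) = 0.05799 K/W
R_total = 3.549 K/W
Q = ΔT/R_total = 157/3.549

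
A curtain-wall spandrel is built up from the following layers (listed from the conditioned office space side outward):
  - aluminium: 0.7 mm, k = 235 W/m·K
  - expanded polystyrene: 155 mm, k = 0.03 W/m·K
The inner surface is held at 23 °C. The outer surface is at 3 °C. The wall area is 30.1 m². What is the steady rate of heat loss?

Q ≈ 117 W

Treating each layer as a thermal resistance in series:
R_aluminium = L/(kA) = 0.0007/(235×30.1) = 9.896×10^-8 K/W
R_expanded polystyrene = L/(kA) = 0.155/(0.03×30.1) = 0.1717 K/W
R_total = 0.1717 K/W
Q = ΔT / R_total = 20 / 0.1717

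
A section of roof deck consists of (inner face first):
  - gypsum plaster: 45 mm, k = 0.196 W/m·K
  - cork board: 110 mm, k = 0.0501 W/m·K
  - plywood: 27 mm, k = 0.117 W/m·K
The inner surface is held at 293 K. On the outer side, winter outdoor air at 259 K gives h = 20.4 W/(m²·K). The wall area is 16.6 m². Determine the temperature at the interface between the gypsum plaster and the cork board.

Series thermal resistances:
R_gypsum plaster = L/(kA) = 0.045/(0.196×16.6) = 0.01383 K/W
R_cork board = L/(kA) = 0.11/(0.0501×16.6) = 0.1323 K/W
R_plywood = L/(kA) = 0.027/(0.117×16.6) = 0.0139 K/W
R_outer film = 1/(h_o·A) = 1/(20.4×16.6) = 0.002953 K/W
R_total = 0.163 K/W;  Q = ΔT/R_total = 34/0.163 = 208.7 W
T_interface = T_inner − Q·ΣR(inner→interface) = 293 − 209×0.01383

T ≈ 290 K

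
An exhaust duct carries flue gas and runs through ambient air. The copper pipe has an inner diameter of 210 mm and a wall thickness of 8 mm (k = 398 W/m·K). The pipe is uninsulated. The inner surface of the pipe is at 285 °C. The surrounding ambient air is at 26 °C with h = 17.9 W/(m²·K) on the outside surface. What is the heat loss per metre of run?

q′ ≈ 3290 W/m

Cylindrical conduction, so R = ln(r₂/r₁)/(2πkL) per layer, in series:
R_copper pipe wall = ln(113/105)/(2π×398×1) = 2.936×10^-5 K/W
R_outer film = 1/(h_o·2πr_oL) = 1/(17.9×2π×0.113×1) = 0.07868 K/W
R_total = 0.07871 K/W
Q = ΔT/R_total = 259/0.07871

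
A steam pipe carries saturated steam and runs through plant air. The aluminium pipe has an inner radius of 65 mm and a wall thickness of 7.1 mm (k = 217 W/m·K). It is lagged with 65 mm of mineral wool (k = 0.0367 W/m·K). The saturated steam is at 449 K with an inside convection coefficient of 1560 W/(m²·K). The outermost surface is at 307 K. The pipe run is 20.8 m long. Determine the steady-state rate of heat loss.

Q ≈ 1060 W

Cylindrical conduction, so R = ln(r₂/r₁)/(2πkL) per layer, in series:
R_inner film = 1/(h_i·2πr₁L) = 1/(1560×2π×0.065×20.8) = 7.546×10^-5 K/W
R_aluminium pipe wall = ln(72.1/65)/(2π×217×20.8) = 3.655×10^-6 K/W
R_mineral wool = ln(137.1/72.1)/(2π×0.0367×20.8) = 0.134 K/W
R_total = 0.1341 K/W
Q = ΔT/R_total = 142/0.1341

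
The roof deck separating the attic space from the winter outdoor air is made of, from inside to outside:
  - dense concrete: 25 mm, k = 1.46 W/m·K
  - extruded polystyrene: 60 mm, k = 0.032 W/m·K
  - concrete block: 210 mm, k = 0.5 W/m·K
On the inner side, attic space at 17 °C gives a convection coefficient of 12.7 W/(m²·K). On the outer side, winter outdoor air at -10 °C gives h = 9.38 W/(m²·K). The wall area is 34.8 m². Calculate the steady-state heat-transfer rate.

Treating each layer as a thermal resistance in series:
R_inner film = 1/(h_i·A) = 1/(12.7×34.8) = 0.002263 K/W
R_dense concrete = L/(kA) = 0.025/(1.46×34.8) = 4.92×10^-4 K/W
R_extruded polystyrene = L/(kA) = 0.06/(0.032×34.8) = 0.05388 K/W
R_concrete block = L/(kA) = 0.21/(0.5×34.8) = 0.01207 K/W
R_outer film = 1/(h_o·A) = 1/(9.38×34.8) = 0.003064 K/W
R_total = 0.07177 K/W
Q = ΔT / R_total = 27 / 0.07177

Q ≈ 376 W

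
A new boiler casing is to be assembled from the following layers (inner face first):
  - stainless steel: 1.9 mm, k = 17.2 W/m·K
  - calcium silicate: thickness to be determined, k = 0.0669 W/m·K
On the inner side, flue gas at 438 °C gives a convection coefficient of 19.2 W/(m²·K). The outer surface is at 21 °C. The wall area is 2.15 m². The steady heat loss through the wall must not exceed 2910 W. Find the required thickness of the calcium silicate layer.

Series thermal resistances:
R_inner film = 1/(h_i·A) = 1/(19.2×2.15) = 0.02422 K/W
R_stainless steel = L/(kA) = 0.0019/(17.2×2.15) = 5.138×10^-5 K/W
Sum of the known resistances R_other = 0.02428 K/W
Required total resistance R_tot = ΔT/Q_allow = 417/2910 = 0.1433 K/W
R_calcium silicate = R_tot − R_other = 0.119 K/W
L = R·k·A = 0.119×0.0669×2.15

L ≈ 17.1 mm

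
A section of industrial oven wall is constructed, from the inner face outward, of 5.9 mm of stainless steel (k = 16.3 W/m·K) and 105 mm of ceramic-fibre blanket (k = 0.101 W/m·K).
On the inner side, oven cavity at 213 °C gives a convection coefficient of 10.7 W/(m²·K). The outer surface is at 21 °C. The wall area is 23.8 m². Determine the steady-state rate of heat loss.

Q ≈ 4030 W

Model the wall as resistances in series:
R_inner film = 1/(h_i·A) = 1/(10.7×23.8) = 0.003927 K/W
R_stainless steel = L/(kA) = 0.0059/(16.3×23.8) = 1.521×10^-5 K/W
R_ceramic-fibre blanket = L/(kA) = 0.105/(0.101×23.8) = 0.04368 K/W
R_total = 0.04762 K/W
Q = ΔT / R_total = 192 / 0.04762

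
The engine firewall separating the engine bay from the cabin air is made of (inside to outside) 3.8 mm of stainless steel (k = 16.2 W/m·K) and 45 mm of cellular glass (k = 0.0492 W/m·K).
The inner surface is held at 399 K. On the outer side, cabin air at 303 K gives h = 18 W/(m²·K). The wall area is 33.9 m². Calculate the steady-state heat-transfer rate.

Treating each layer as a thermal resistance in series:
R_stainless steel = L/(kA) = 0.0038/(16.2×33.9) = 6.919×10^-6 K/W
R_cellular glass = L/(kA) = 0.045/(0.0492×33.9) = 0.02698 K/W
R_outer film = 1/(h_o·A) = 1/(18×33.9) = 0.001639 K/W
R_total = 0.02863 K/W
Q = ΔT / R_total = 96 / 0.02863

Q ≈ 3350 W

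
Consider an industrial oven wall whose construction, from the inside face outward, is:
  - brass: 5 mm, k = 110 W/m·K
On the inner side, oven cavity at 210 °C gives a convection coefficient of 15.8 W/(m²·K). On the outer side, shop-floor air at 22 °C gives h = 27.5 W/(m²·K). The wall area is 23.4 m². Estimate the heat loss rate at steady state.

Thermal resistances in series:
R_inner film = 1/(h_i·A) = 1/(15.8×23.4) = 0.002705 K/W
R_brass = L/(kA) = 0.005/(110×23.4) = 1.943×10^-6 K/W
R_outer film = 1/(h_o·A) = 1/(27.5×23.4) = 0.001554 K/W
R_total = 0.004261 K/W
Q = ΔT / R_total = 188 / 0.004261

Q ≈ 44100 W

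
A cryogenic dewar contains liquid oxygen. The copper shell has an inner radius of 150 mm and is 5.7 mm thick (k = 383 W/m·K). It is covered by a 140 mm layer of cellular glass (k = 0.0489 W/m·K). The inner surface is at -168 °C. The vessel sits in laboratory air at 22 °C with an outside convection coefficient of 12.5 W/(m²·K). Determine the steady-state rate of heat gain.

Q ≈ 37.8 W

Spherical conduction: R = (1/r_in − 1/r_out)/(4πk) per layer; series-sum.
R_copper shell = (1/0.15 − 1/0.1557)/(4π×383) = 5.071×10^-5 K/W
R_cellular glass = (1/0.1557 − 1/0.2957)/(4π×0.0489) = 4.948 K/W
R_outer film = 1/(h·4πr_o²) = 1/(12.5×4π×0.2957²) = 0.07281 K/W
R_total = 5.021 K/W
Q = ΔT/R_total = 190/5.021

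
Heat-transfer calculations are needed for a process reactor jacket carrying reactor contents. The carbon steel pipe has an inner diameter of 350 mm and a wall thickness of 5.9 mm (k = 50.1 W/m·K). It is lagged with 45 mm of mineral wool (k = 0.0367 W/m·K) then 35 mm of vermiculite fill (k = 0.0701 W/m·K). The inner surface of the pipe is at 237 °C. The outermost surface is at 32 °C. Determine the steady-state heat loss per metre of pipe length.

For a radial system each layer contributes R = ln(r_out/r_in)/(2πkL); films add R = 1/(hA).
R_carbon steel pipe wall = ln(180.9/175)/(2π×50.1×1) = 1.053×10^-4 K/W
R_mineral wool = ln(225.9/180.9)/(2π×0.0367×1) = 0.9634 K/W
R_vermiculite fill = ln(260.9/225.9)/(2π×0.0701×1) = 0.327 K/W
R_total = 1.291 K/W
Q = ΔT/R_total = 205/1.291

q′ ≈ 159 W/m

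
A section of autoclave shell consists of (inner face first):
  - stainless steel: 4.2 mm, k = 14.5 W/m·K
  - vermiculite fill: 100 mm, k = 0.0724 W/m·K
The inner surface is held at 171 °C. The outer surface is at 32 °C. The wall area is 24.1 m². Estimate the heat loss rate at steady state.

Q ≈ 2420 W

Series thermal resistances:
R_stainless steel = L/(kA) = 0.0042/(14.5×24.1) = 1.202×10^-5 K/W
R_vermiculite fill = L/(kA) = 0.1/(0.0724×24.1) = 0.05731 K/W
R_total = 0.05732 K/W
Q = ΔT / R_total = 139 / 0.05732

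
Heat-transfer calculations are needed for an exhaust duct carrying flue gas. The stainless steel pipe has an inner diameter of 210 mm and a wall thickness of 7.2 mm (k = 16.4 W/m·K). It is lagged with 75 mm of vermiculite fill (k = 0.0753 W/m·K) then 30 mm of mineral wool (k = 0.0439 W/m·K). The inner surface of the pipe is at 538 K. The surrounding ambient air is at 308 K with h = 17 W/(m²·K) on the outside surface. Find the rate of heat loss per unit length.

Treating each annulus and film as a series resistance:
R_stainless steel pipe wall = ln(112.2/105)/(2π×16.4×1) = 6.436×10^-4 K/W
R_vermiculite fill = ln(187.2/112.2)/(2π×0.0753×1) = 1.082 K/W
R_mineral wool = ln(217.2/187.2)/(2π×0.0439×1) = 0.5389 K/W
R_outer film = 1/(h_o·2πr_oL) = 1/(17×2π×0.2172×1) = 0.0431 K/W
R_total = 1.665 K/W
Q = ΔT/R_total = 230/1.665

q′ ≈ 138 W/m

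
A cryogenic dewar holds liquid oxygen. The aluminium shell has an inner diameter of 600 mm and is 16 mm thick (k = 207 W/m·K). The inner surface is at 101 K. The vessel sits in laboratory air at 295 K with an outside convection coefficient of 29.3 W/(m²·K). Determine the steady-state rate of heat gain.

Q ≈ 7120 W

Each spherical layer contributes R = (1/r_i − 1/r_o)/(4πk):
R_aluminium shell = (1/0.3 − 1/0.316)/(4π×207) = 6.488×10^-5 K/W
R_outer film = 1/(h·4πr_o²) = 1/(29.3×4π×0.316²) = 0.0272 K/W
R_total = 0.02726 K/W
Q = ΔT/R_total = 194/0.02726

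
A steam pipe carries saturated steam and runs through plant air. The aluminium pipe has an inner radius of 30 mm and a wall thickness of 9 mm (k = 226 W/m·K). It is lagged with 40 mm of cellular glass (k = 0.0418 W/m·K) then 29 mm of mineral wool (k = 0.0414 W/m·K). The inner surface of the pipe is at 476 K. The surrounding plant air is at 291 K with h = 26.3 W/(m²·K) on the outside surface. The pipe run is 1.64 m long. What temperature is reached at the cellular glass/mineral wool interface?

Radial resistances (cylindrical: R_cond = ln(r_o/r_i)/(2πkL), R_conv = 1/(h·2πrL)):
R_aluminium pipe wall = ln(39/30)/(2π×226×1.64) = 1.127×10^-4 K/W
R_cellular glass = ln(79/39)/(2π×0.0418×1.64) = 1.639 K/W
R_mineral wool = ln(108/79)/(2π×0.0414×1.64) = 0.733 K/W
R_outer film = 1/(h_o·2πr_oL) = 1/(26.3×2π×0.108×1.64) = 0.03417 K/W
R_total = 2.406 K/W
Q = ΔT/R_total = 185/2.406
Q = 76.9 W
T_interface = T_inner − Q·ΣR(inner→interface) = 476 − 76.9×1.639

T ≈ 350 K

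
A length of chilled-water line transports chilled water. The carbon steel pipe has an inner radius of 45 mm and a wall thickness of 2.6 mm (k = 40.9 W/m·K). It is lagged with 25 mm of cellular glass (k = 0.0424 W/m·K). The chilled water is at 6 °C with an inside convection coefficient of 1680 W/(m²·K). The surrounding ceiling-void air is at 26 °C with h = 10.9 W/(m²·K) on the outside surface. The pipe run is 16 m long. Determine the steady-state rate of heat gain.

Q ≈ 179 W

Per-layer cylindrical resistances, series-summed:
R_inner film = 1/(h_i·2πr₁L) = 1/(1680×2π×0.045×16) = 1.316×10^-4 K/W
R_carbon steel pipe wall = ln(47.6/45)/(2π×40.9×16) = 1.366×10^-5 K/W
R_cellular glass = ln(72.6/47.6)/(2π×0.0424×16) = 0.09903 K/W
R_outer film = 1/(h_o·2πr_oL) = 1/(10.9×2π×0.0726×16) = 0.01257 K/W
R_total = 0.1117 K/W
Q = ΔT/R_total = 20/0.1117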